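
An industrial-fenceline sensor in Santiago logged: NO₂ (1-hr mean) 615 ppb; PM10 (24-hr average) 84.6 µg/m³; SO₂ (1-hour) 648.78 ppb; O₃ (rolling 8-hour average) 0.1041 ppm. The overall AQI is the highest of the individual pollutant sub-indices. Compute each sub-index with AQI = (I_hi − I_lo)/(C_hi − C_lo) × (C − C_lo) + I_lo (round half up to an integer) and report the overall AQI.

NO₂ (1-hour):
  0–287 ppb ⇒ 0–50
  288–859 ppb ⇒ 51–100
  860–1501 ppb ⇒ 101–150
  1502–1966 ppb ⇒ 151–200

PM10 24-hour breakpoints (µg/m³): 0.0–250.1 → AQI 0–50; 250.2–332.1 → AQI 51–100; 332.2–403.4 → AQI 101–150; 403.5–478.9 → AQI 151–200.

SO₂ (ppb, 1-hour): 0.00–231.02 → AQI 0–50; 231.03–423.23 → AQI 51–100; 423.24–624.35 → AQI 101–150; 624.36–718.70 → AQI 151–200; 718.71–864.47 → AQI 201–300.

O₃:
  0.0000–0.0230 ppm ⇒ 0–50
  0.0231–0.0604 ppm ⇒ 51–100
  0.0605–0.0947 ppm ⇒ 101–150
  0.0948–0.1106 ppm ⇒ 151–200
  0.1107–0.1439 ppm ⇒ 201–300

NO₂ 615: bracket 288–859 → index 51–100; slope 49/571, offset 327.
AQI = 51 + 49/571·327 ≈ 79.06 ⇒ 79.
PM10: 84.6 lies in 0.0–250.1, so I_lo=0, I_hi=50, C_lo=0.0, C_hi=250.1.
(50−0)/(250.1−0.0) × (84.6−0.0) + 0 = 50/250.1 × 84.6 + 0 ≈ 16.91 → 17.
SO₂ 648.78: bracket 624.36–718.70 → index 151–200; slope 49/94.34, offset 24.42.
AQI = 151 + 49/94.34·24.42 ≈ 163.68 ⇒ 164.
O₃: row 0.0948–0.1106 (AQI 151–200). (200−151)·(0.1041−0.0948)/(0.1106−0.0948) + 151 = 49·0.0093/0.0158 + 151 ≈ 179.84 → 180.
Sub-indices: NO₂→79, PM10→17, SO₂→164, O₃→180. Overall AQI = max = 180; dominant pollutant is O₃.
AQI 180: Unhealthy.

180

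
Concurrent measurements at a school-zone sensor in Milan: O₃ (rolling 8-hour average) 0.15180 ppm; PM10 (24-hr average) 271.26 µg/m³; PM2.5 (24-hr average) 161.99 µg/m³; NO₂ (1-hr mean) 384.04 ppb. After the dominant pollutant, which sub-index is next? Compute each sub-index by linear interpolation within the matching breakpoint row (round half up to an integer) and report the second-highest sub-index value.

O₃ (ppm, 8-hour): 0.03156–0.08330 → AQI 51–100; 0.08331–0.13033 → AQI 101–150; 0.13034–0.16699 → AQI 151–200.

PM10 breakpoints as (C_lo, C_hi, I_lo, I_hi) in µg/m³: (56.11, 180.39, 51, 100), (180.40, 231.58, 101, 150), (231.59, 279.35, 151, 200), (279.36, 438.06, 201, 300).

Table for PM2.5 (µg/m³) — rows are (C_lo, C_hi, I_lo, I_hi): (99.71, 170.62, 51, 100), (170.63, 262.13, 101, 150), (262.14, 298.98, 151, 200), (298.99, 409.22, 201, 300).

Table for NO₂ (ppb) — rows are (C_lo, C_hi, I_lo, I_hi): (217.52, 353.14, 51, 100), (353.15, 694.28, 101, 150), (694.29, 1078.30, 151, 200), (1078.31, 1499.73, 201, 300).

O₃: 0.15180 ∈ [0.13034, 0.16699] ↔ index [151, 200].
151 + (0.15180−0.13034)·(200−151)/(0.16699−0.13034) = 151 + 0.02146·49/0.03665 ≈ 179.69, so AQI = 180.
PM10: 271.26 lies in 231.59–279.35, so I_lo=151, I_hi=200, C_lo=231.59, C_hi=279.35.
(200−151)/(279.35−231.59) × (271.26−231.59) + 151 = 49/47.76 × 39.67 + 151 ≈ 191.70 → 192.
PM2.5: 161.99 lies in 99.71–170.62, so I_lo=51, I_hi=100, C_lo=99.71, C_hi=170.62.
(100−51)/(170.62−99.71) × (161.99−99.71) + 51 = 49/70.91 × 62.28 + 51 ≈ 94.04 → 94.
NO₂: row 353.15–694.28 (AQI 101–150). (150−101)·(384.04−353.15)/(694.28−353.15) + 101 = 49·30.89/341.13 + 101 ≈ 105.44 → 105.
Sub-indices: O₃→180, PM10→192, PM2.5→94, NO₂→105. Ranked high→low: 192, 180, 105, 94. Second-highest sub-index = 180.

180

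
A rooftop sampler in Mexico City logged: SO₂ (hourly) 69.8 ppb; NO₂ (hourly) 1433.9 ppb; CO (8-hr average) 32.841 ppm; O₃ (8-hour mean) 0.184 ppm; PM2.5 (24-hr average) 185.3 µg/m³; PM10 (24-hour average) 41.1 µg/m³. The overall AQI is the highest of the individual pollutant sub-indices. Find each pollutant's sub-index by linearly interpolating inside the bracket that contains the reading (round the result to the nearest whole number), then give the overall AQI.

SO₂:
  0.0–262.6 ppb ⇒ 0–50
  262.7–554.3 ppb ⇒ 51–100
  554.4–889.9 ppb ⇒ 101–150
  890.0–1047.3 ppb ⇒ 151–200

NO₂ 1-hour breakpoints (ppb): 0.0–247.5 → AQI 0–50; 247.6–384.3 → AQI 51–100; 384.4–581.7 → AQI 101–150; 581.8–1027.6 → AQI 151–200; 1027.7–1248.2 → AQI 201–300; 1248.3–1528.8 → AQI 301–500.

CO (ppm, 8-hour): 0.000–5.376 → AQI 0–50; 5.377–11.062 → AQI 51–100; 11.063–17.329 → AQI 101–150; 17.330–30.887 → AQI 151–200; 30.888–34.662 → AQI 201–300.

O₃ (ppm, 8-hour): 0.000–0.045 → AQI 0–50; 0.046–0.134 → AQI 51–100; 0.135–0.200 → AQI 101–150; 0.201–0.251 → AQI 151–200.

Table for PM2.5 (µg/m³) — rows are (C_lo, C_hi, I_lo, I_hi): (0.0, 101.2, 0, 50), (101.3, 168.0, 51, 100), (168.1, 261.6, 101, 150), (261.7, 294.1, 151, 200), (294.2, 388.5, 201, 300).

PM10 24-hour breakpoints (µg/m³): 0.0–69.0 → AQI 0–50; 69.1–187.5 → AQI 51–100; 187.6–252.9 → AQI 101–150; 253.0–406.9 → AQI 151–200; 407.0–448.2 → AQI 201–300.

SO₂: row 0.0–262.6 (AQI 0–50). (50−0)·(69.8−0.0)/(262.6−0.0) + 0 = 50·69.8/262.6 + 0 ≈ 13.29 → 13.
NO₂: 1433.9 ∈ [1248.3, 1528.8] ↔ index [301, 500].
301 + (1433.9−1248.3)·(500−301)/(1528.8−1248.3) = 301 + 185.6·199/280.5 ≈ 432.67, so AQI = 433.
CO: 32.841 lies in 30.888–34.662, so I_lo=201, I_hi=300, C_lo=30.888, C_hi=34.662.
(300−201)/(34.662−30.888) × (32.841−30.888) + 201 = 99/3.774 × 1.953 + 201 ≈ 252.23 → 252.
O₃: 0.184 lies in 0.135–0.200, so I_lo=101, I_hi=150, C_lo=0.135, C_hi=0.200.
(150−101)/(0.200−0.135) × (0.184−0.135) + 101 = 49/0.065 × 0.049 + 101 ≈ 137.94 → 138.
PM2.5: row 168.1–261.6 (AQI 101–150). (150−101)·(185.3−168.1)/(261.6−168.1) + 101 = 49·17.2/93.5 + 101 ≈ 110.01 → 110.
PM10: row 0.0–69.0 (AQI 0–50). (50−0)·(41.1−0.0)/(69.0−0.0) + 0 = 50·41.1/69.0 + 0 ≈ 29.78 → 30.
Sub-indices: SO₂→13, NO₂→433, CO→252, O₃→138, PM2.5→110, PM10→30. Overall AQI = max = 433; dominant pollutant is NO₂.
AQI 433: Hazardous.

433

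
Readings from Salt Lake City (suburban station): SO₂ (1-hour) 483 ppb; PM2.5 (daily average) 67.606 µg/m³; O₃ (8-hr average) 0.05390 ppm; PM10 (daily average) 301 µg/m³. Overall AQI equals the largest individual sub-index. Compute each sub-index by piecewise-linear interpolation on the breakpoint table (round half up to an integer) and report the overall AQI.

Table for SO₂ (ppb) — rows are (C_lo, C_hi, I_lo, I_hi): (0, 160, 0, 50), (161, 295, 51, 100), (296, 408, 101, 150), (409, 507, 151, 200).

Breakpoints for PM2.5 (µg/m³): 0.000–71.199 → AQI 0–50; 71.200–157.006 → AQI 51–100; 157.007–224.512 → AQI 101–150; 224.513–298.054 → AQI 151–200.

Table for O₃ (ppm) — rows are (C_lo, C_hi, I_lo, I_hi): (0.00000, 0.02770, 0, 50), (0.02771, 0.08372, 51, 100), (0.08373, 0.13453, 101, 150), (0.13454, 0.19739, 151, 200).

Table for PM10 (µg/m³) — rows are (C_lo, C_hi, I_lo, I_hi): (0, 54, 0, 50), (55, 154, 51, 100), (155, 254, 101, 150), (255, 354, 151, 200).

188

SO₂: 483 ∈ [409, 507] ↔ index [151, 200].
151 + (483−409)·(200−151)/(507−409) = 151 + 74·49/98 ≈ 188.00, so AQI = 188.
PM2.5: 67.606 lies in 0.000–71.199, so I_lo=0, I_hi=50, C_lo=0.000, C_hi=71.199.
(50−0)/(71.199−0.000) × (67.606−0.000) + 0 = 50/71.199 × 67.606 + 0 ≈ 47.48 → 47.
O₃: 0.05390 ∈ [0.02771, 0.08372] ↔ index [51, 100].
51 + (0.05390−0.02771)·(100−51)/(0.08372−0.02771) = 51 + 0.02619·49/0.05601 ≈ 73.91, so AQI = 74.
PM10 301: bracket 255–354 → index 151–200; slope 49/99, offset 46.
AQI = 151 + 49/99·46 ≈ 173.77 ⇒ 174.
Sub-indices: SO₂→188, PM2.5→47, O₃→74, PM10→174. Overall AQI = max = 188; dominant pollutant is SO₂.
AQI 188: Unhealthy.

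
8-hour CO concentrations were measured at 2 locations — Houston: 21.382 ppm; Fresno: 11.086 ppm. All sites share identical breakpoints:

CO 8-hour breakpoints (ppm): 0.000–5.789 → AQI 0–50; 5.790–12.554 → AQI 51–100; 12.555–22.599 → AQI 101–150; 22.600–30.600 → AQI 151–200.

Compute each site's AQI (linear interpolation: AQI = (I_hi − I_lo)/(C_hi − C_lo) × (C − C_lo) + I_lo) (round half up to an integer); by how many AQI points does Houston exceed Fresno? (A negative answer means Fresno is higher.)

55

Houston 21.382: bracket 12.555–22.599 → index 101–150; slope 49/10.044, offset 8.827.
AQI = 101 + 49/10.044·8.827 ≈ 144.06 ⇒ 144.
Fresno: 11.086 ∈ [5.790, 12.554] ↔ index [51, 100].
51 + (11.086−5.790)·(100−51)/(12.554−5.790) = 51 + 5.296·49/6.764 ≈ 89.37, so AQI = 89.
AQIs: Houston=144, Fresno=89. Houston (144) − Fresno (89) = 55.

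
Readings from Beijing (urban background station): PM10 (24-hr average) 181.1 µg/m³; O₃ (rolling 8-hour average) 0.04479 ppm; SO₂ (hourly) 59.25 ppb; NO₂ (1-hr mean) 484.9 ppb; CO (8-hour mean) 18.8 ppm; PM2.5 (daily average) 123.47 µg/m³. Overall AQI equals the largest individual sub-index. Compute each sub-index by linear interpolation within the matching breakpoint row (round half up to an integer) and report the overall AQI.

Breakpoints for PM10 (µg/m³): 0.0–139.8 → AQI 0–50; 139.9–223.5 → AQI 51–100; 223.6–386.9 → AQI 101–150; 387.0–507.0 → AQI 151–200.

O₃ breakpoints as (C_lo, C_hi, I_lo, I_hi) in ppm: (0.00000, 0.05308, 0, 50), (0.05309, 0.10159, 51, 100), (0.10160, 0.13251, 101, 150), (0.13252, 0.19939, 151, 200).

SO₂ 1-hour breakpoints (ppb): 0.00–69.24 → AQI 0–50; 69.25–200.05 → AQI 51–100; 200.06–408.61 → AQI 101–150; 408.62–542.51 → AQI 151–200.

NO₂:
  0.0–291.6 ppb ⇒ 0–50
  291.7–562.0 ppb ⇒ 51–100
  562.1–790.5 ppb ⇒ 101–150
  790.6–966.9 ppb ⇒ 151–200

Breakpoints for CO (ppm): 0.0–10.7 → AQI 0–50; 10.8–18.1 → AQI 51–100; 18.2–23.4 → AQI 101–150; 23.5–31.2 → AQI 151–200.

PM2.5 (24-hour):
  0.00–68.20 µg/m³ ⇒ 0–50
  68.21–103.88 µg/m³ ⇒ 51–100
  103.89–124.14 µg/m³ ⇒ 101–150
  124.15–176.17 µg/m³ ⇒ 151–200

PM10: 181.1 lies in 139.9–223.5, so I_lo=51, I_hi=100, C_lo=139.9, C_hi=223.5.
(100−51)/(223.5−139.9) × (181.1−139.9) + 51 = 49/83.6 × 41.2 + 51 ≈ 75.15 → 75.
O₃: 0.04479 lies in 0.00000–0.05308, so I_lo=0, I_hi=50, C_lo=0.00000, C_hi=0.05308.
(50−0)/(0.05308−0.00000) × (0.04479−0.00000) + 0 = 50/0.05308 × 0.04479 + 0 ≈ 42.19 → 42.
SO₂ 59.25: bracket 0.00–69.24 → index 0–50; slope 50/69.24, offset 59.25.
AQI = 0 + 50/69.24·59.25 ≈ 42.79 ⇒ 43.
NO₂: 484.9 lies in 291.7–562.0, so I_lo=51, I_hi=100, C_lo=291.7, C_hi=562.0.
(100−51)/(562.0−291.7) × (484.9−291.7) + 51 = 49/270.3 × 193.2 + 51 ≈ 86.02 → 86.
CO: 18.8 lies in 18.2–23.4, so I_lo=101, I_hi=150, C_lo=18.2, C_hi=23.4.
(150−101)/(23.4−18.2) × (18.8−18.2) + 101 = 49/5.2 × 0.6 + 101 ≈ 106.65 → 107.
PM2.5: 123.47 lies in 103.89–124.14, so I_lo=101, I_hi=150, C_lo=103.89, C_hi=124.14.
(150−101)/(124.14−103.89) × (123.47−103.89) + 101 = 49/20.25 × 19.58 + 101 ≈ 148.38 → 148.
Sub-indices: PM10→75, O₃→42, SO₂→43, NO₂→86, CO→107, PM2.5→148. Overall AQI = max = 148; dominant pollutant is PM2.5.
AQI 148: Unhealthy for Sensitive Groups.

148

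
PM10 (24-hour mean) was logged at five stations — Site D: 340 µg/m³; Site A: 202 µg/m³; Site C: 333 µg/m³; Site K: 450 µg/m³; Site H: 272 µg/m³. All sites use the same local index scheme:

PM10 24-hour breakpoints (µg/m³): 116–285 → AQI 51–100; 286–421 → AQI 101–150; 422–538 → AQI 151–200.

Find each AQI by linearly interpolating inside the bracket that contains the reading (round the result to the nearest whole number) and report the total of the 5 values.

574

Site D 340: bracket 286–421 → index 101–150; slope 49/135, offset 54.
AQI = 101 + 49/135·54 ≈ 120.60 ⇒ 121.
Site A: 202 ∈ [116, 285] ↔ index [51, 100].
51 + (202−116)·(100−51)/(285−116) = 51 + 86·49/169 ≈ 75.93, so AQI = 76.
Site C: 333 lies in 286–421, so I_lo=101, I_hi=150, C_lo=286, C_hi=421.
(150−101)/(421−286) × (333−286) + 101 = 49/135 × 47 + 101 ≈ 118.06 → 118.
Site K: row 422–538 (AQI 151–200). (200−151)·(450−422)/(538−422) + 151 = 49·28/116 + 151 ≈ 162.83 → 163.
Site H: 272 ∈ [116, 285] ↔ index [51, 100].
51 + (272−116)·(100−51)/(285−116) = 51 + 156·49/169 ≈ 96.23, so AQI = 96.
AQIs: Site D=121, Site A=76, Site C=118, Site K=163, Site H=96. Sum = 121 + 76 + 118 + 163 + 96 = 574.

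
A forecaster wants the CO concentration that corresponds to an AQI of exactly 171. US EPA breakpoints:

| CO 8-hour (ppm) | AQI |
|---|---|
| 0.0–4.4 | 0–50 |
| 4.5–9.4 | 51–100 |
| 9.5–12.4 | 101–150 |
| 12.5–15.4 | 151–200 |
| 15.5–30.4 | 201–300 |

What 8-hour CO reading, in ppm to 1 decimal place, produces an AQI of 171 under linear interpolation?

13.7

AQI 171 lies in the 151–200 band, which corresponds to 12.5–15.4 ppm.
C = 12.5 + (171−151)×(15.4−12.5)/(200−151) = 12.5 + 20×2.9/49 ≈ 13.684 ppm → 13.7 ppm to 1 dp.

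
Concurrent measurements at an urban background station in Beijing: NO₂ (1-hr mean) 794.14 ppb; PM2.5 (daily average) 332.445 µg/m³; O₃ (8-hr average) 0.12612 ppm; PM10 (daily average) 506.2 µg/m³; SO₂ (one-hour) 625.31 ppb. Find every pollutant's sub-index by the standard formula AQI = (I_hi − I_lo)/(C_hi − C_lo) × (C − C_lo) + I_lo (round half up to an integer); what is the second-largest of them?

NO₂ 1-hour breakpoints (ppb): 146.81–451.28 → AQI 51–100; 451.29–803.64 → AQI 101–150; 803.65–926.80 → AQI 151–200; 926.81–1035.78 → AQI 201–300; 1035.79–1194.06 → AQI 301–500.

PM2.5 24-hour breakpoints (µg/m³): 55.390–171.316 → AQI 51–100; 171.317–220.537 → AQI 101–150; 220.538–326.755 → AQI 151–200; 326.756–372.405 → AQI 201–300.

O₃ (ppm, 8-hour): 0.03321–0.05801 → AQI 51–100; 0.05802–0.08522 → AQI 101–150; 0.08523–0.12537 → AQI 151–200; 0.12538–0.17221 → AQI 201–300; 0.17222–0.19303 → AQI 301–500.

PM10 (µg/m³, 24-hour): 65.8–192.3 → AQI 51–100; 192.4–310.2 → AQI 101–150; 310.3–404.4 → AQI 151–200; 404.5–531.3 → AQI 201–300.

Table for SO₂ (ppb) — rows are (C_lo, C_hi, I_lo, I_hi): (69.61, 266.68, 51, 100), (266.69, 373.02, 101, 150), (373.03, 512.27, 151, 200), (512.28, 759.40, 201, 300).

NO₂ 794.14: bracket 451.29–803.64 → index 101–150; slope 49/352.35, offset 342.85.
AQI = 101 + 49/352.35·342.85 ≈ 148.68 ⇒ 149.
PM2.5: 332.445 ∈ [326.756, 372.405] ↔ index [201, 300].
201 + (332.445−326.756)·(300−201)/(372.405−326.756) = 201 + 5.689·99/45.649 ≈ 213.34, so AQI = 213.
O₃: 0.12612 ∈ [0.12538, 0.17221] ↔ index [201, 300].
201 + (0.12612−0.12538)·(300−201)/(0.17221−0.12538) = 201 + 0.00074·99/0.04683 ≈ 202.56, so AQI = 203.
PM10 506.2: bracket 404.5–531.3 → index 201–300; slope 99/126.8, offset 101.7.
AQI = 201 + 99/126.8·101.7 ≈ 280.40 ⇒ 280.
SO₂: 625.31 ∈ [512.28, 759.40] ↔ index [201, 300].
201 + (625.31−512.28)·(300−201)/(759.40−512.28) = 201 + 113.03·99/247.12 ≈ 246.28, so AQI = 246.
Sub-indices: NO₂→149, PM2.5→213, O₃→203, PM10→280, SO₂→246. Ranked high→low: 280, 246, 213, 203, 149. Second-highest sub-index = 246.

246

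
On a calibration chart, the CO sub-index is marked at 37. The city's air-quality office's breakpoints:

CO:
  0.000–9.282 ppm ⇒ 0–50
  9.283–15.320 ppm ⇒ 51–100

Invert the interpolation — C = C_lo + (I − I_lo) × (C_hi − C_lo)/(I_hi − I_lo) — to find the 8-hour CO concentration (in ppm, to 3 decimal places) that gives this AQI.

AQI 37 lies in the 0–50 band, which corresponds to 0.000–9.282 ppm.
C = 0.000 + (37−0)×(9.282−0.000)/(50−0) = 0.000 + 37×9.282/50 ≈ 6.86868 ppm → 6.869 ppm to 3 dp.

6.869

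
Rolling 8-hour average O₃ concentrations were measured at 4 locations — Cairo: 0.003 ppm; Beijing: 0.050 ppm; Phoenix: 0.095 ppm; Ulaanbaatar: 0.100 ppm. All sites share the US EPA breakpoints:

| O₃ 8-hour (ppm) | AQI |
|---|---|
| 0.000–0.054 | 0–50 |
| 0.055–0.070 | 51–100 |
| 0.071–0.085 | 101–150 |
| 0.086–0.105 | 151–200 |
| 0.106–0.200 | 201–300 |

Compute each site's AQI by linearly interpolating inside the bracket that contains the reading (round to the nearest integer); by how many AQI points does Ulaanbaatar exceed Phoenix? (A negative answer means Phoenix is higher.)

13

Cairo 0.003: bracket 0.000–0.054 → index 0–50; slope 50/0.054, offset 0.003.
AQI = 0 + 50/0.054·0.003 ≈ 2.78 ⇒ 3.
Beijing: 0.050 ∈ [0.000, 0.054] ↔ index [0, 50].
0 + (0.050−0.000)·(50−0)/(0.054−0.000) = 0 + 0.050·50/0.054 ≈ 46.30, so AQI = 46.
Phoenix: 0.095 ∈ [0.086, 0.105] ↔ index [151, 200].
151 + (0.095−0.086)·(200−151)/(0.105−0.086) = 151 + 0.009·49/0.019 ≈ 174.21, so AQI = 174.
Ulaanbaatar: 0.100 ∈ [0.086, 0.105] ↔ index [151, 200].
151 + (0.100−0.086)·(200−151)/(0.105−0.086) = 151 + 0.014·49/0.019 ≈ 187.11, so AQI = 187.
AQIs: Cairo=3, Beijing=46, Phoenix=174, Ulaanbaatar=187. Ulaanbaatar (187) − Phoenix (174) = 13.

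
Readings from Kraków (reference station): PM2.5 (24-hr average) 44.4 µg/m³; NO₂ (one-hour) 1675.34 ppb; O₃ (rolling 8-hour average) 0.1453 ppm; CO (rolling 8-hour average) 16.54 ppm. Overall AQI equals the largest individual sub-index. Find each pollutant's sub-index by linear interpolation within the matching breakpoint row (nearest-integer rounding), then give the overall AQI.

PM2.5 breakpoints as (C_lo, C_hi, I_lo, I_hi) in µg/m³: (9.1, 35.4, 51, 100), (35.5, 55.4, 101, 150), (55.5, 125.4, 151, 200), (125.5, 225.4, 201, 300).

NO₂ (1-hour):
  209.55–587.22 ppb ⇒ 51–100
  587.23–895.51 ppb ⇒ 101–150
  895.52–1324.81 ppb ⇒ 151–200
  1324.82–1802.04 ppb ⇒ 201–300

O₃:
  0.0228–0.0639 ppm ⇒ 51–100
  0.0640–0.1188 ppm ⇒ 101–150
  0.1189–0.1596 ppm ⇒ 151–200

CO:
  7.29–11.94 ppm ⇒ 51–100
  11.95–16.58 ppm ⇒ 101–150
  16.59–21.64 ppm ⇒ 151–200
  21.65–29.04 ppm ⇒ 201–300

274

PM2.5: row 35.5–55.4 (AQI 101–150). (150−101)·(44.4−35.5)/(55.4−35.5) + 101 = 49·8.9/19.9 + 101 ≈ 122.91 → 123.
NO₂: row 1324.82–1802.04 (AQI 201–300). (300−201)·(1675.34−1324.82)/(1802.04−1324.82) + 201 = 99·350.52/477.22 + 201 ≈ 273.72 → 274.
O₃: 0.1453 lies in 0.1189–0.1596, so I_lo=151, I_hi=200, C_lo=0.1189, C_hi=0.1596.
(200−151)/(0.1596−0.1189) × (0.1453−0.1189) + 151 = 49/0.0407 × 0.0264 + 151 ≈ 182.78 → 183.
CO 16.54: bracket 11.95–16.58 → index 101–150; slope 49/4.63, offset 4.59.
AQI = 101 + 49/4.63·4.59 ≈ 149.58 ⇒ 150.
Sub-indices: PM2.5→123, NO₂→274, O₃→183, CO→150. Overall AQI = max = 274; dominant pollutant is NO₂.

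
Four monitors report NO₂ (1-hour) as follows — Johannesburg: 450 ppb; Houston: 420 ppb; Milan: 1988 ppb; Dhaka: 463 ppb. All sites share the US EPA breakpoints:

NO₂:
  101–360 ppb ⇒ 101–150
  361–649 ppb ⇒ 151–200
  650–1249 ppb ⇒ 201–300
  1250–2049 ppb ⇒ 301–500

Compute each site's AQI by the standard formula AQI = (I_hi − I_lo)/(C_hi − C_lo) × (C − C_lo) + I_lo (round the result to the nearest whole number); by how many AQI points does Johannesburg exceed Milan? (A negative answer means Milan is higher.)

-319

Johannesburg: 450 lies in 361–649, so I_lo=151, I_hi=200, C_lo=361, C_hi=649.
(200−151)/(649−361) × (450−361) + 151 = 49/288 × 89 + 151 ≈ 166.14 → 166.
Houston: 420 ∈ [361, 649] ↔ index [151, 200].
151 + (420−361)·(200−151)/(649−361) = 151 + 59·49/288 ≈ 161.04, so AQI = 161.
Milan 1988: bracket 1250–2049 → index 301–500; slope 199/799, offset 738.
AQI = 301 + 199/799·738 ≈ 484.81 ⇒ 485.
Dhaka: 463 lies in 361–649, so I_lo=151, I_hi=200, C_lo=361, C_hi=649.
(200−151)/(649−361) × (463−361) + 151 = 49/288 × 102 + 151 ≈ 168.35 → 168.
AQIs: Johannesburg=166, Houston=161, Milan=485, Dhaka=168. Johannesburg (166) − Milan (485) = -319.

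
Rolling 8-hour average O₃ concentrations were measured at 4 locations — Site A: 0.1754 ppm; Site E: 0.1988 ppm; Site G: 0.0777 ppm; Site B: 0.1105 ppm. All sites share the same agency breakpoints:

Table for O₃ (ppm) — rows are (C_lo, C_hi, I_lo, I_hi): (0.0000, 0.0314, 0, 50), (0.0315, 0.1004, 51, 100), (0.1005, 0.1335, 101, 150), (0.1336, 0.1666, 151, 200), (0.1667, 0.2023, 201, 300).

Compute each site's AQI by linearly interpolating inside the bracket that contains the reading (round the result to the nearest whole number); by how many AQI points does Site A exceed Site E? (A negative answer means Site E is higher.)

Site A: 0.1754 lies in 0.1667–0.2023, so I_lo=201, I_hi=300, C_lo=0.1667, C_hi=0.2023.
(300−201)/(0.2023−0.1667) × (0.1754−0.1667) + 201 = 99/0.0356 × 0.0087 + 201 ≈ 225.19 → 225.
Site E: 0.1988 ∈ [0.1667, 0.2023] ↔ index [201, 300].
201 + (0.1988−0.1667)·(300−201)/(0.2023−0.1667) = 201 + 0.0321·99/0.0356 ≈ 290.27, so AQI = 290.
Site G: 0.0777 lies in 0.0315–0.1004, so I_lo=51, I_hi=100, C_lo=0.0315, C_hi=0.1004.
(100−51)/(0.1004−0.0315) × (0.0777−0.0315) + 51 = 49/0.0689 × 0.0462 + 51 ≈ 83.86 → 84.
Site B 0.1105: bracket 0.1005–0.1335 → index 101–150; slope 49/0.0330, offset 0.0100.
AQI = 101 + 49/0.0330·0.0100 ≈ 115.85 ⇒ 116.
AQIs: Site A=225, Site E=290, Site G=84, Site B=116. Site A (225) − Site E (290) = -65.

-65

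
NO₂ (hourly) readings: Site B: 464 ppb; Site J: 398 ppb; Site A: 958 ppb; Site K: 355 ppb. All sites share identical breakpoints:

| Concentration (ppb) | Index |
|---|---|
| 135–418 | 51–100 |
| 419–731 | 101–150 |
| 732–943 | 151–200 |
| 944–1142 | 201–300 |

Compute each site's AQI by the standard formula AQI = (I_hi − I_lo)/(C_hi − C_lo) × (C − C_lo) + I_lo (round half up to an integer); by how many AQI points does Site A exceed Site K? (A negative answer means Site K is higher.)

Site B: row 419–731 (AQI 101–150). (150−101)·(464−419)/(731−419) + 101 = 49·45/312 + 101 ≈ 108.07 → 108.
Site J 398: bracket 135–418 → index 51–100; slope 49/283, offset 263.
AQI = 51 + 49/283·263 ≈ 96.54 ⇒ 97.
Site A 958: bracket 944–1142 → index 201–300; slope 99/198, offset 14.
AQI = 201 + 99/198·14 ≈ 208.00 ⇒ 208.
Site K: 355 lies in 135–418, so I_lo=51, I_hi=100, C_lo=135, C_hi=418.
(100−51)/(418−135) × (355−135) + 51 = 49/283 × 220 + 51 ≈ 89.09 → 89.
AQIs: Site B=108, Site J=97, Site A=208, Site K=89. Site A (208) − Site K (89) = 119.

119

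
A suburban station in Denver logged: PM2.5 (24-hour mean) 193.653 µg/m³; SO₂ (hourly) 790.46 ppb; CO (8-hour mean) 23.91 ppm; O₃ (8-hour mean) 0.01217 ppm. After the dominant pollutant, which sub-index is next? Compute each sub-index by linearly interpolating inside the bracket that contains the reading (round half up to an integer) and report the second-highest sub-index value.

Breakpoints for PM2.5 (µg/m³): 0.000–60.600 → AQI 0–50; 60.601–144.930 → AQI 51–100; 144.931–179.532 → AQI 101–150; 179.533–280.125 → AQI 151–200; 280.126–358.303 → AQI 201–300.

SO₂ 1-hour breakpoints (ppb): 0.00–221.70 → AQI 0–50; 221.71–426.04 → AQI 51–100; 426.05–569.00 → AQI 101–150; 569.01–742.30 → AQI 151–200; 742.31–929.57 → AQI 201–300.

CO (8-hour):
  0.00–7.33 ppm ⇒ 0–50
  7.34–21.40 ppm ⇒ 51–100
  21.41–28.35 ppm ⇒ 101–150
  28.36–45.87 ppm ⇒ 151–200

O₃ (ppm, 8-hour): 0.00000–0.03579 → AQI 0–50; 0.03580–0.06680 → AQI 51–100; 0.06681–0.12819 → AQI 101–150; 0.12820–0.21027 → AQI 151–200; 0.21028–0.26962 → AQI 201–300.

PM2.5 193.653: bracket 179.533–280.125 → index 151–200; slope 49/100.592, offset 14.120.
AQI = 151 + 49/100.592·14.120 ≈ 157.88 ⇒ 158.
SO₂: 790.46 ∈ [742.31, 929.57] ↔ index [201, 300].
201 + (790.46−742.31)·(300−201)/(929.57−742.31) = 201 + 48.15·99/187.26 ≈ 226.46, so AQI = 226.
CO 23.91: bracket 21.41–28.35 → index 101–150; slope 49/6.94, offset 2.50.
AQI = 101 + 49/6.94·2.50 ≈ 118.65 ⇒ 119.
O₃: 0.01217 lies in 0.00000–0.03579, so I_lo=0, I_hi=50, C_lo=0.00000, C_hi=0.03579.
(50−0)/(0.03579−0.00000) × (0.01217−0.00000) + 0 = 50/0.03579 × 0.01217 + 0 ≈ 17.00 → 17.
Sub-indices: PM2.5→158, SO₂→226, CO→119, O₃→17. Ranked high→low: 226, 158, 119, 17. Second-highest sub-index = 158.

158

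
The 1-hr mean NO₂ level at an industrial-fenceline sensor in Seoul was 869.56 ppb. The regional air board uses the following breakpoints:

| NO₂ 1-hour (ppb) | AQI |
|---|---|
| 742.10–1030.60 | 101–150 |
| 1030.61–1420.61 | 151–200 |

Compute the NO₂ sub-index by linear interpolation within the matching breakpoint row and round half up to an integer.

NO₂: 869.56 lies in 742.10–1030.60, so I_lo=101, I_hi=150, C_lo=742.10, C_hi=1030.60.
(150−101)/(1030.60−742.10) × (869.56−742.10) + 101 = 49/288.50 × 127.46 + 101 ≈ 122.65 → 123.

123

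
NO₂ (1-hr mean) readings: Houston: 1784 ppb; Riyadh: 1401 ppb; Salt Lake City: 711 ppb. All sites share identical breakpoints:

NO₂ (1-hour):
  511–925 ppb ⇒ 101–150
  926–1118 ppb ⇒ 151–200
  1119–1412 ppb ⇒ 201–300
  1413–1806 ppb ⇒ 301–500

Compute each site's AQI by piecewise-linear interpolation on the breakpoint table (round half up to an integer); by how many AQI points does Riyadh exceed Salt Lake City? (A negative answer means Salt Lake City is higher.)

171

Houston: 1784 lies in 1413–1806, so I_lo=301, I_hi=500, C_lo=1413, C_hi=1806.
(500−301)/(1806−1413) × (1784−1413) + 301 = 199/393 × 371 + 301 ≈ 488.86 → 489.
Riyadh: 1401 lies in 1119–1412, so I_lo=201, I_hi=300, C_lo=1119, C_hi=1412.
(300−201)/(1412−1119) × (1401−1119) + 201 = 99/293 × 282 + 201 ≈ 296.28 → 296.
Salt Lake City: row 511–925 (AQI 101–150). (150−101)·(711−511)/(925−511) + 101 = 49·200/414 + 101 ≈ 124.67 → 125.
AQIs: Houston=489, Riyadh=296, Salt Lake City=125. Riyadh (296) − Salt Lake City (125) = 171.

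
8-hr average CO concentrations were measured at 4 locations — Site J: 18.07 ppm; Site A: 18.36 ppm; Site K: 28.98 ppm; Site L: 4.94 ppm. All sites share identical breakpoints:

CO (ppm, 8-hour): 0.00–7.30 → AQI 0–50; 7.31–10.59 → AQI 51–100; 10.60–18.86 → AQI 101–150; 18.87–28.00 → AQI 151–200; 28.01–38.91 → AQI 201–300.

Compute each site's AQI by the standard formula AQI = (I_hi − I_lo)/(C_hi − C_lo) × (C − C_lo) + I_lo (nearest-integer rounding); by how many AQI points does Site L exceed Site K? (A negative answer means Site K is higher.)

-176

Site J: 18.07 ∈ [10.60, 18.86] ↔ index [101, 150].
101 + (18.07−10.60)·(150−101)/(18.86−10.60) = 101 + 7.47·49/8.26 ≈ 145.31, so AQI = 145.
Site A: row 10.60–18.86 (AQI 101–150). (150−101)·(18.36−10.60)/(18.86−10.60) + 101 = 49·7.76/8.26 + 101 ≈ 147.03 → 147.
Site K: 28.98 ∈ [28.01, 38.91] ↔ index [201, 300].
201 + (28.98−28.01)·(300−201)/(38.91−28.01) = 201 + 0.97·99/10.90 ≈ 209.81, so AQI = 210.
Site L: 4.94 lies in 0.00–7.30, so I_lo=0, I_hi=50, C_lo=0.00, C_hi=7.30.
(50−0)/(7.30−0.00) × (4.94−0.00) + 0 = 50/7.30 × 4.94 + 0 ≈ 33.84 → 34.
AQIs: Site J=145, Site A=147, Site K=210, Site L=34. Site L (34) − Site K (210) = -176.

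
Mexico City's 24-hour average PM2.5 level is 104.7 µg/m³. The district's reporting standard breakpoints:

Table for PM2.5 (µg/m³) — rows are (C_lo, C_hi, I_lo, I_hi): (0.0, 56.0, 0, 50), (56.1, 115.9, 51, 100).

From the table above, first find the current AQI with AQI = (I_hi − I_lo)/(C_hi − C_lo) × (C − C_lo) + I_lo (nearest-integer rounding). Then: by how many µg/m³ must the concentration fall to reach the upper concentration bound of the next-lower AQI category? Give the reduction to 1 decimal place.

48.7

PM2.5: 104.7 lies in 56.1–115.9, so I_lo=51, I_hi=100, C_lo=56.1, C_hi=115.9.
(100−51)/(115.9−56.1) × (104.7−56.1) + 51 = 49/59.8 × 48.6 + 51 ≈ 90.82 → 91.
Current AQI 91 is in the Moderate range (51–100). The next-lower category tops out at AQI 50, whose upper concentration bound is 56.0 µg/m³.
Reduction needed = 104.7 − 56.0 = 48.7 µg/m³.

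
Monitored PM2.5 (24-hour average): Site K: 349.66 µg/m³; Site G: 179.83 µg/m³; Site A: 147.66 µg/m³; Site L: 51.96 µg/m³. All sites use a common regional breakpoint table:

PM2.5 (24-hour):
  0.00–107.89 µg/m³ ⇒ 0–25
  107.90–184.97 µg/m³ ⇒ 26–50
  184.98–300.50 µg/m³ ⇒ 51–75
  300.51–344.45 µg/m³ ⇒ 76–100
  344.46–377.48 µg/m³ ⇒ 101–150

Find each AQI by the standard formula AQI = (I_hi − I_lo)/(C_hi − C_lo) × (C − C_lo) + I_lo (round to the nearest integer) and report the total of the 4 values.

207

Site K 349.66: bracket 344.46–377.48 → index 101–150; slope 49/33.02, offset 5.20.
AQI = 101 + 49/33.02·5.20 ≈ 108.72 ⇒ 109.
Site G: 179.83 ∈ [107.90, 184.97] ↔ index [26, 50].
26 + (179.83−107.90)·(50−26)/(184.97−107.90) = 26 + 71.93·24/77.07 ≈ 48.40, so AQI = 48.
Site A: 147.66 ∈ [107.90, 184.97] ↔ index [26, 50].
26 + (147.66−107.90)·(50−26)/(184.97−107.90) = 26 + 39.76·24/77.07 ≈ 38.38, so AQI = 38.
Site L: 51.96 ∈ [0.00, 107.89] ↔ index [0, 25].
0 + (51.96−0.00)·(25−0)/(107.89−0.00) = 0 + 51.96·25/107.89 ≈ 12.04, so AQI = 12.
AQIs: Site K=109, Site G=48, Site A=38, Site L=12. Sum = 109 + 48 + 38 + 12 = 207.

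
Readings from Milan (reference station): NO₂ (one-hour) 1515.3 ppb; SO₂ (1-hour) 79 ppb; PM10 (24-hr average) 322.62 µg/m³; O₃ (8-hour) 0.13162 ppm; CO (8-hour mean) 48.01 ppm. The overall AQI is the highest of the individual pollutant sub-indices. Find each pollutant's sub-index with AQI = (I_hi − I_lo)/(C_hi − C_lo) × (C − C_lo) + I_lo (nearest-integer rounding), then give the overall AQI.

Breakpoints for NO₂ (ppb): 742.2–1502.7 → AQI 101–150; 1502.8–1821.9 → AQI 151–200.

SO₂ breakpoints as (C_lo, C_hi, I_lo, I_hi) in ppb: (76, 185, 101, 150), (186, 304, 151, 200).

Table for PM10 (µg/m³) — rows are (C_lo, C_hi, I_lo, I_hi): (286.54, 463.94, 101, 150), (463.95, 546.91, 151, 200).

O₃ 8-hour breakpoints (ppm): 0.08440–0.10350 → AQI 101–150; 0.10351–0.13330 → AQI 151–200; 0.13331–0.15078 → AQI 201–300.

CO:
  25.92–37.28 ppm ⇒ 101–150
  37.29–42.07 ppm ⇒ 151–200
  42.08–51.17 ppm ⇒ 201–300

266

NO₂: row 1502.8–1821.9 (AQI 151–200). (200−151)·(1515.3−1502.8)/(1821.9−1502.8) + 151 = 49·12.5/319.1 + 151 ≈ 152.92 → 153.
SO₂: 79 lies in 76–185, so I_lo=101, I_hi=150, C_lo=76, C_hi=185.
(150−101)/(185−76) × (79−76) + 101 = 49/109 × 3 + 101 ≈ 102.35 → 102.
PM10: 322.62 lies in 286.54–463.94, so I_lo=101, I_hi=150, C_lo=286.54, C_hi=463.94.
(150−101)/(463.94−286.54) × (322.62−286.54) + 101 = 49/177.40 × 36.08 + 101 ≈ 110.97 → 111.
O₃: 0.13162 lies in 0.10351–0.13330, so I_lo=151, I_hi=200, C_lo=0.10351, C_hi=0.13330.
(200−151)/(0.13330−0.10351) × (0.13162−0.10351) + 151 = 49/0.02979 × 0.02811 + 151 ≈ 197.24 → 197.
CO 48.01: bracket 42.08–51.17 → index 201–300; slope 99/9.09, offset 5.93.
AQI = 201 + 99/9.09·5.93 ≈ 265.58 ⇒ 266.
Sub-indices: NO₂→153, SO₂→102, PM10→111, O₃→197, CO→266. Overall AQI = max = 266; dominant pollutant is CO.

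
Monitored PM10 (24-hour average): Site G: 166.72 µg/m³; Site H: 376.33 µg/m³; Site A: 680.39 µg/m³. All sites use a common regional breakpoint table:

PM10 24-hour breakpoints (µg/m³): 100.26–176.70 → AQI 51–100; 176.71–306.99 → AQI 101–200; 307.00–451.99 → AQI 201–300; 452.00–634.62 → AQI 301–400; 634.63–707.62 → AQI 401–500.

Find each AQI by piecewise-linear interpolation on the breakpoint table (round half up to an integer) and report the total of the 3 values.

Site G: 166.72 lies in 100.26–176.70, so I_lo=51, I_hi=100, C_lo=100.26, C_hi=176.70.
(100−51)/(176.70−100.26) × (166.72−100.26) + 51 = 49/76.44 × 66.46 + 51 ≈ 93.60 → 94.
Site H: row 307.00–451.99 (AQI 201–300). (300−201)·(376.33−307.00)/(451.99−307.00) + 201 = 99·69.33/144.99 + 201 ≈ 248.34 → 248.
Site A 680.39: bracket 634.63–707.62 → index 401–500; slope 99/72.99, offset 45.76.
AQI = 401 + 99/72.99·45.76 ≈ 463.07 ⇒ 463.
AQIs: Site G=94, Site H=248, Site A=463. Sum = 94 + 248 + 463 = 805.

805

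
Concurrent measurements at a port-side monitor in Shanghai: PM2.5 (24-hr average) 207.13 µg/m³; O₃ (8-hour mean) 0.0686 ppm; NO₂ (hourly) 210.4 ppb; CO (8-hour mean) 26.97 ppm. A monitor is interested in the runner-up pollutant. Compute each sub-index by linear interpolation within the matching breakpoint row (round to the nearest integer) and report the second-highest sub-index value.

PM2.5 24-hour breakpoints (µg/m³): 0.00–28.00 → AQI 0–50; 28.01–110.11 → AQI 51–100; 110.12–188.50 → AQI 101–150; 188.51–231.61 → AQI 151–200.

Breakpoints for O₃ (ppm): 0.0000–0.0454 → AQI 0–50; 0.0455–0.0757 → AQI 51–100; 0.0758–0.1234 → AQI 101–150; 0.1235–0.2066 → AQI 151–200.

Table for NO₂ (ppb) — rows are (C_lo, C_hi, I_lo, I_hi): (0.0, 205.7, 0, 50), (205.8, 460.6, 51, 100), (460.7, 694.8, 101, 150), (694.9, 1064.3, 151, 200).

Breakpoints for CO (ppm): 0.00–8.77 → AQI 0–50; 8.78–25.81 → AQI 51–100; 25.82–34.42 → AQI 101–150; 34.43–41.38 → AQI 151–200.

108

PM2.5: 207.13 ∈ [188.51, 231.61] ↔ index [151, 200].
151 + (207.13−188.51)·(200−151)/(231.61−188.51) = 151 + 18.62·49/43.10 ≈ 172.17, so AQI = 172.
O₃: 0.0686 lies in 0.0455–0.0757, so I_lo=51, I_hi=100, C_lo=0.0455, C_hi=0.0757.
(100−51)/(0.0757−0.0455) × (0.0686−0.0455) + 51 = 49/0.0302 × 0.0231 + 51 ≈ 88.48 → 88.
NO₂ 210.4: bracket 205.8–460.6 → index 51–100; slope 49/254.8, offset 4.6.
AQI = 51 + 49/254.8·4.6 ≈ 51.88 ⇒ 52.
CO: 26.97 ∈ [25.82, 34.42] ↔ index [101, 150].
101 + (26.97−25.82)·(150−101)/(34.42−25.82) = 101 + 1.15·49/8.60 ≈ 107.55, so AQI = 108.
Sub-indices: PM2.5→172, O₃→88, NO₂→52, CO→108. Ranked high→low: 172, 108, 88, 52. Second-highest sub-index = 108.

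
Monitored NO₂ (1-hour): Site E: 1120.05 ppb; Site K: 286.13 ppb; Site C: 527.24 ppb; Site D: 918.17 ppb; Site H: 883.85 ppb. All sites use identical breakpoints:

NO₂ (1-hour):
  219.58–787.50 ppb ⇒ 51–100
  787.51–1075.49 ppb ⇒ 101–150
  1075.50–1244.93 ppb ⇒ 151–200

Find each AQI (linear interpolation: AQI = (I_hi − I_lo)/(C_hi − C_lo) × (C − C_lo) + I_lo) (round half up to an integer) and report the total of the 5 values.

Site E: row 1075.50–1244.93 (AQI 151–200). (200−151)·(1120.05−1075.50)/(1244.93−1075.50) + 151 = 49·44.55/169.43 + 151 ≈ 163.88 → 164.
Site K: 286.13 lies in 219.58–787.50, so I_lo=51, I_hi=100, C_lo=219.58, C_hi=787.50.
(100−51)/(787.50−219.58) × (286.13−219.58) + 51 = 49/567.92 × 66.55 + 51 ≈ 56.74 → 57.
Site C: 527.24 ∈ [219.58, 787.50] ↔ index [51, 100].
51 + (527.24−219.58)·(100−51)/(787.50−219.58) = 51 + 307.66·49/567.92 ≈ 77.54, so AQI = 78.
Site D: row 787.51–1075.49 (AQI 101–150). (150−101)·(918.17−787.51)/(1075.49−787.51) + 101 = 49·130.66/287.98 + 101 ≈ 123.23 → 123.
Site H: row 787.51–1075.49 (AQI 101–150). (150−101)·(883.85−787.51)/(1075.49−787.51) + 101 = 49·96.34/287.98 + 101 ≈ 117.39 → 117.
AQIs: Site E=164, Site K=57, Site C=78, Site D=123, Site H=117. Sum = 164 + 57 + 78 + 123 + 117 = 539.

539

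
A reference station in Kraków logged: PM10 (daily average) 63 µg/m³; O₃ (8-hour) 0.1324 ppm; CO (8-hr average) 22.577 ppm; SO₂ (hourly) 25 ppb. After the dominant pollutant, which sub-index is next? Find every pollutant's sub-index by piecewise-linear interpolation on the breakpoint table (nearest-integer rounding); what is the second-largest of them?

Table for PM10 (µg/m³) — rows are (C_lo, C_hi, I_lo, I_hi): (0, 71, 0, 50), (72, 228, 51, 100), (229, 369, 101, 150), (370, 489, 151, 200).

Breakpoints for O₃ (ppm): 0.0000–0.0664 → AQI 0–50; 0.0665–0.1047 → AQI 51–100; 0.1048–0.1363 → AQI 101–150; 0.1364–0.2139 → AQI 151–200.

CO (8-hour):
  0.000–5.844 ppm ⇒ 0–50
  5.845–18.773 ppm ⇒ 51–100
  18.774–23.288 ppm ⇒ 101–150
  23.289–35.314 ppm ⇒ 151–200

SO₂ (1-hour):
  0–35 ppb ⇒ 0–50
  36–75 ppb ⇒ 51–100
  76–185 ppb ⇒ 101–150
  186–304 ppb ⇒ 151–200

PM10 63: bracket 0–71 → index 0–50; slope 50/71, offset 63.
AQI = 0 + 50/71·63 ≈ 44.37 ⇒ 44.
O₃: 0.1324 lies in 0.1048–0.1363, so I_lo=101, I_hi=150, C_lo=0.1048, C_hi=0.1363.
(150−101)/(0.1363−0.1048) × (0.1324−0.1048) + 101 = 49/0.0315 × 0.0276 + 101 ≈ 143.93 → 144.
CO 22.577: bracket 18.774–23.288 → index 101–150; slope 49/4.514, offset 3.803.
AQI = 101 + 49/4.514·3.803 ≈ 142.28 ⇒ 142.
SO₂: 25 lies in 0–35, so I_lo=0, I_hi=50, C_lo=0, C_hi=35.
(50−0)/(35−0) × (25−0) + 0 = 50/35 × 25 + 0 ≈ 35.71 → 36.
Sub-indices: PM10→44, O₃→144, CO→142, SO₂→36. Ranked high→low: 144, 142, 44, 36. Second-highest sub-index = 142.

142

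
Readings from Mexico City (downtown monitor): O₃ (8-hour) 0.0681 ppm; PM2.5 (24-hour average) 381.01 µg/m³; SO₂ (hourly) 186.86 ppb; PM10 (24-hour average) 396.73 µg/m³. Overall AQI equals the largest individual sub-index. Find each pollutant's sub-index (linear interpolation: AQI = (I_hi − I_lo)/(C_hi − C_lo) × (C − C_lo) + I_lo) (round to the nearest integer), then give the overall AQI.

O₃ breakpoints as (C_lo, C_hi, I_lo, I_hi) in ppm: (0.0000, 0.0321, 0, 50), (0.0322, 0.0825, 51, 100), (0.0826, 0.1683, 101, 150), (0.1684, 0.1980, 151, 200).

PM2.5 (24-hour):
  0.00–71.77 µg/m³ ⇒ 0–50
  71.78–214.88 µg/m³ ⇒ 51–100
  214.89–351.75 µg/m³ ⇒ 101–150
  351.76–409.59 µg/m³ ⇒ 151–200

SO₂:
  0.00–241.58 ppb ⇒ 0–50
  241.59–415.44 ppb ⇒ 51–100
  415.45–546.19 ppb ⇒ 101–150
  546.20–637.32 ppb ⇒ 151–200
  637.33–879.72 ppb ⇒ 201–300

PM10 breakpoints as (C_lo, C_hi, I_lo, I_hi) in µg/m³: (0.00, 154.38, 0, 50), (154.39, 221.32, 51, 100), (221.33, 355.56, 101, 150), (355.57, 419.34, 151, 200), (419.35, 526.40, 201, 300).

183

O₃: row 0.0322–0.0825 (AQI 51–100). (100−51)·(0.0681−0.0322)/(0.0825−0.0322) + 51 = 49·0.0359/0.0503 + 51 ≈ 85.97 → 86.
PM2.5 381.01: bracket 351.76–409.59 → index 151–200; slope 49/57.83, offset 29.25.
AQI = 151 + 49/57.83·29.25 ≈ 175.78 ⇒ 176.
SO₂ 186.86: bracket 0.00–241.58 → index 0–50; slope 50/241.58, offset 186.86.
AQI = 0 + 50/241.58·186.86 ≈ 38.67 ⇒ 39.
PM10: 396.73 ∈ [355.57, 419.34] ↔ index [151, 200].
151 + (396.73−355.57)·(200−151)/(419.34−355.57) = 151 + 41.16·49/63.77 ≈ 182.63, so AQI = 183.
Sub-indices: O₃→86, PM2.5→176, SO₂→39, PM10→183. Overall AQI = max = 183; dominant pollutant is PM10.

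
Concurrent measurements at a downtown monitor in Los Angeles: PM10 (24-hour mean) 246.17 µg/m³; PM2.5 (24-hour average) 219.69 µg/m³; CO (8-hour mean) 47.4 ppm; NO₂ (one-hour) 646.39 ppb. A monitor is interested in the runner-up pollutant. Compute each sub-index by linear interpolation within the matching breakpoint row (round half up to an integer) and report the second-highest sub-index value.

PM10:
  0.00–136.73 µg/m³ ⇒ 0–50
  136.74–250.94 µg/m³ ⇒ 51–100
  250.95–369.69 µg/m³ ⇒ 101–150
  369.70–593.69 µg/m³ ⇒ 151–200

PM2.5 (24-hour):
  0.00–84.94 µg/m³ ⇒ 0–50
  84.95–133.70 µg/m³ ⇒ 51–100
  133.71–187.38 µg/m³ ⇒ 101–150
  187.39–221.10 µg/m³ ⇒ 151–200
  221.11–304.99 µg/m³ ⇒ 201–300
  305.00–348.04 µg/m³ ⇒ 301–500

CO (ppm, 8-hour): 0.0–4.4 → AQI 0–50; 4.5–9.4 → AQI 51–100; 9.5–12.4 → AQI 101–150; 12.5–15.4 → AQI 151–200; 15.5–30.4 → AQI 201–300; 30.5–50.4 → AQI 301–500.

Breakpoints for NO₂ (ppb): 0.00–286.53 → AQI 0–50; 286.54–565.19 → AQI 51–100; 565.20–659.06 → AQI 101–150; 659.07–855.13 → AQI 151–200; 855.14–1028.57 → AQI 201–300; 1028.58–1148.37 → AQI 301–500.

PM10 246.17: bracket 136.74–250.94 → index 51–100; slope 49/114.20, offset 109.43.
AQI = 51 + 49/114.20·109.43 ≈ 97.95 ⇒ 98.
PM2.5: 219.69 lies in 187.39–221.10, so I_lo=151, I_hi=200, C_lo=187.39, C_hi=221.10.
(200−151)/(221.10−187.39) × (219.69−187.39) + 151 = 49/33.71 × 32.30 + 151 ≈ 197.95 → 198.
CO: 47.4 lies in 30.5–50.4, so I_lo=301, I_hi=500, C_lo=30.5, C_hi=50.4.
(500−301)/(50.4−30.5) × (47.4−30.5) + 301 = 199/19.9 × 16.9 + 301 ≈ 470.00 → 470.
NO₂ 646.39: bracket 565.20–659.06 → index 101–150; slope 49/93.86, offset 81.19.
AQI = 101 + 49/93.86·81.19 ≈ 143.39 ⇒ 143.
Sub-indices: PM10→98, PM2.5→198, CO→470, NO₂→143. Ranked high→low: 470, 198, 143, 98. Second-highest sub-index = 198.

198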